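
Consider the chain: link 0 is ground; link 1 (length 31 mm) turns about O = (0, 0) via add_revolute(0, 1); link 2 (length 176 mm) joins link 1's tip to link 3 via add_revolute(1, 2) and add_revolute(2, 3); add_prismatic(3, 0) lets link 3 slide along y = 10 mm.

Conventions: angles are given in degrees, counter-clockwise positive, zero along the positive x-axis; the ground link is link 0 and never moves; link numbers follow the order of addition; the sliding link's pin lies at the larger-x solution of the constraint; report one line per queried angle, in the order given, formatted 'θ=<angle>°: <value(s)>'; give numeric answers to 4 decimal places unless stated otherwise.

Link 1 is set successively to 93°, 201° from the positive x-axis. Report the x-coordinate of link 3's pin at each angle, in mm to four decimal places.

geometry: r = 31 mm, L = 176 mm, e = 10 mm
θ=93°: crank pin P = (r cos θ, r sin θ) = (-1.622415, 30.957516)
θ=93°: h = r sin θ − e = 30.957516 − 10 = 20.957516
θ=93°: x = r cos θ + √(L² − h²) = -1.622415 + 174.747768 = 173.125354
θ=201°: crank pin P = (r cos θ, r sin θ) = (-28.940993, -11.109406)
θ=201°: h = r sin θ − e = -11.109406 − 10 = -21.109406
θ=201°: x = r cos θ + √(L² − h²) = -28.940993 + 174.729485 = 145.788492

θ=93°: 173.1254
θ=201°: 145.7885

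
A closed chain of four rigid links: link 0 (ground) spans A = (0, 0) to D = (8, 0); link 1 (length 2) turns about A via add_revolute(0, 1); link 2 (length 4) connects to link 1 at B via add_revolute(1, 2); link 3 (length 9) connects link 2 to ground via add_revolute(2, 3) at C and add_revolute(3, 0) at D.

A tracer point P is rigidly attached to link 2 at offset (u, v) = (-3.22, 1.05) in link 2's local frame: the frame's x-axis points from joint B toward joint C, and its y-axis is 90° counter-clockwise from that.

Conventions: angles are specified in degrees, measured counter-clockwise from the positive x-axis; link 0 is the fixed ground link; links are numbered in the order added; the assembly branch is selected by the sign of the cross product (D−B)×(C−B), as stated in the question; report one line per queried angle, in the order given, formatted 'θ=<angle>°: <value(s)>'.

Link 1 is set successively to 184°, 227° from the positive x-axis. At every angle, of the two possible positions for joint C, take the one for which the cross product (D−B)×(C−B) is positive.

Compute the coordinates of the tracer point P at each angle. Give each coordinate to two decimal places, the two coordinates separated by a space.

A=(0,0), D=(8.00,0)
θ=184°: B = A + 2.00·(cos184°, sin184°) = (-1.9951, -0.1395)
θ=184°: |BD| = 9.9961
θ=184°: circle(B,4.00) ∩ circle(D,9.00): a=1.7468, h=3.5984
θ=184°:   candidates: C₊=(-0.2987,3.4830) cross=35.970; C₋=(-0.1983,-3.7132) cross=-35.970
θ=184°:   branch + wants cross > 0 → take C=(-0.2987,3.4830) (cross=35.970)
θ=184°: ex = (C−B)/|BC| = (0.4241,0.9056); ey = (-0.9056,0.4241)
θ=184°: P = B + -3.22·ex + 1.05·ey = (-4.3116,-2.6103)
θ=227°: B = A + 2.00·(cos227°, sin227°) = (-1.3640, -1.4627)
θ=227°: |BD| = 9.4775
θ=227°: circle(B,4.00) ∩ circle(D,9.00): a=1.3096, h=3.7795
θ=227°:   candidates: C₊=(-0.6534,2.4737) cross=35.821; C₋=(0.5132,-4.9948) cross=-35.821
θ=227°:   branch + wants cross > 0 → take C=(-0.6534,2.4737) (cross=35.821)
θ=227°: ex = (C−B)/|BC| = (0.1777,0.9841); ey = (-0.9841,0.1777)
θ=227°: P = B + -3.22·ex + 1.05·ey = (-2.9693,-4.4449)

θ=184°: -4.31 -2.61
θ=227°: -2.97 -4.44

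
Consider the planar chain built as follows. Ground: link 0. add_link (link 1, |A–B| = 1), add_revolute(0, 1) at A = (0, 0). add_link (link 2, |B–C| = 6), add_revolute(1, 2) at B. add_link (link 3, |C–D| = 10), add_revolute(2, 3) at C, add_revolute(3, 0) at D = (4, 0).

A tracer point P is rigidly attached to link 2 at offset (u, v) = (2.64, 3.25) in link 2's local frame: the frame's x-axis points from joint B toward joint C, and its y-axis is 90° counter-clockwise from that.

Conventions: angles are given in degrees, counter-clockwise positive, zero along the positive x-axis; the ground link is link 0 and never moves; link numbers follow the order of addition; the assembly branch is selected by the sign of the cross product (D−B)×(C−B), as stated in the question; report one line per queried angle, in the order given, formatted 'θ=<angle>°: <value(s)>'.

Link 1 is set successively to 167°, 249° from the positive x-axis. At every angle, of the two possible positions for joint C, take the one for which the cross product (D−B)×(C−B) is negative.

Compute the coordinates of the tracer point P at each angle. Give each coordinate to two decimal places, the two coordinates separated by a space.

A=(0,0), D=(4.00,0)
θ=167°: B = A + 1.00·(cos167°, sin167°) = (-0.9744, 0.2250)
θ=167°: |BD| = 4.9795
θ=167°: circle(B,6.00) ∩ circle(D,10.00): a=-3.9367, h=4.5280
θ=167°:   candidates: C₊=(-4.7025,4.9261) cross=22.547; C₋=(-5.1116,-4.1206) cross=-22.547
θ=167°:   branch - wants cross < 0 → take C=(-5.1116,-4.1206) (cross=-22.547)
θ=167°: ex = (C−B)/|BC| = (-0.6895,-0.7243); ey = (0.7243,-0.6895)
θ=167°: P = B + 2.64·ex + 3.25·ey = (-0.4409,-3.9281)
θ=249°: B = A + 1.00·(cos249°, sin249°) = (-0.3584, -0.9336)
θ=249°: |BD| = 4.4572
θ=249°: circle(B,6.00) ∩ circle(D,10.00): a=-4.9507, h=3.3897
θ=249°:   candidates: C₊=(-5.9093,1.3440) cross=15.109; C₋=(-4.4893,-5.2851) cross=-15.109
θ=249°:   branch - wants cross < 0 → take C=(-4.4893,-5.2851) (cross=-15.109)
θ=249°: ex = (C−B)/|BC| = (-0.6885,-0.7252); ey = (0.7252,-0.6885)
θ=249°: P = B + 2.64·ex + 3.25·ey = (0.1811,-5.0858)

θ=167°: -0.44 -3.93
θ=249°: 0.18 -5.09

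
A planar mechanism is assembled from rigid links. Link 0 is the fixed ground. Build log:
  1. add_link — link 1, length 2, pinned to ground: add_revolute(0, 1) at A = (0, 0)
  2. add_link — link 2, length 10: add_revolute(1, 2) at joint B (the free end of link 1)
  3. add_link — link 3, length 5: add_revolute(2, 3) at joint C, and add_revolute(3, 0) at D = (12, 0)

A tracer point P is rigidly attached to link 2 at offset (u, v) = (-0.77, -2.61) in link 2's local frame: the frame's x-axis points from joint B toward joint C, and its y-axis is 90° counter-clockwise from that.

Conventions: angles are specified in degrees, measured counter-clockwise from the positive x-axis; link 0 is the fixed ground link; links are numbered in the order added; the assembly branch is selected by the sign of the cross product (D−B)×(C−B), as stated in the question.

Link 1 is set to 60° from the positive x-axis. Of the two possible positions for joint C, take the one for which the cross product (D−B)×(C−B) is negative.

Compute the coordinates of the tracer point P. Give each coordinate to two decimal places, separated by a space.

A=(0,0), D=(12.00,0)
B = A + 2.00·(cos60°, sin60°) = (1.0000, 1.7321)
|BD| = 11.1355
circle(B,10.00) ∩ circle(D,5.00): a=8.9354, h=4.4899
  candidates: C₊=(10.5250,4.7775) cross=49.997; C₋=(9.1282,-4.0930) cross=-49.997
  branch - wants cross < 0 → take C=(9.1282,-4.0930) (cross=-49.997)
ex = (C−B)/|BC| = (0.8128,-0.5825); ey = (0.5825,0.8128)
P = B + -0.77·ex + -2.61·ey = (-1.1462,0.0591)

-1.15 0.06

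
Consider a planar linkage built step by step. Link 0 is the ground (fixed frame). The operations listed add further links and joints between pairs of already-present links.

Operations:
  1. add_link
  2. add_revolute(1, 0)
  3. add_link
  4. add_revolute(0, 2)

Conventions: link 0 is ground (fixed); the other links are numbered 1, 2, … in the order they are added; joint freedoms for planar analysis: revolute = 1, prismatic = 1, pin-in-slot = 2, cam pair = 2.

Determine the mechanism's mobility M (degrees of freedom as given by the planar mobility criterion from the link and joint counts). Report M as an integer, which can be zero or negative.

link 0 = ground. State L|J1|J2 = 1|0|0
+link1  2|0|0
R(1,0) f=1→J1  2|1|0
+link2  3|1|0
R(0,2) f=1→J1  3|2|0
M = 3(3−1)−2·2−0 = 6−4−0 = 2

M = 2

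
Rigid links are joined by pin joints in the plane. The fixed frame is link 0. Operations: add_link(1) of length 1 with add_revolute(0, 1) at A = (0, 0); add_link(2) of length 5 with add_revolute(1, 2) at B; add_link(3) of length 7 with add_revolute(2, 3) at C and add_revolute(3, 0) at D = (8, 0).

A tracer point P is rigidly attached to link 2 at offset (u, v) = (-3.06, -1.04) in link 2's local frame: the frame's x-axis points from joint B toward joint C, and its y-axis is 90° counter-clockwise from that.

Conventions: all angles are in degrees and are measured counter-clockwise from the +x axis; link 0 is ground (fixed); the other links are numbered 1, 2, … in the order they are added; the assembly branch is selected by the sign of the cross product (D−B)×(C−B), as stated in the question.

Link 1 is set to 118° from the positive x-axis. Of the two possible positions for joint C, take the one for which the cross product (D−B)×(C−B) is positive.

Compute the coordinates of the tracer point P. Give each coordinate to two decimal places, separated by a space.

A=(0,0), D=(8.00,0)
B = A + 1.00·(cos118°, sin118°) = (-0.4695, 0.8829)
|BD| = 8.5154
circle(B,5.00) ∩ circle(D,7.00): a=2.8485, h=4.1093
  candidates: C₊=(2.7897,4.6747) cross=34.992; C₋=(1.9376,-3.4995) cross=-34.992
  branch + wants cross > 0 → take C=(2.7897,4.6747) (cross=34.992)
ex = (C−B)/|BC| = (0.6518,0.7584); ey = (-0.7584,0.6518)
P = B + -3.06·ex + -1.04·ey = (-1.6754,-2.1155)

-1.68 -2.12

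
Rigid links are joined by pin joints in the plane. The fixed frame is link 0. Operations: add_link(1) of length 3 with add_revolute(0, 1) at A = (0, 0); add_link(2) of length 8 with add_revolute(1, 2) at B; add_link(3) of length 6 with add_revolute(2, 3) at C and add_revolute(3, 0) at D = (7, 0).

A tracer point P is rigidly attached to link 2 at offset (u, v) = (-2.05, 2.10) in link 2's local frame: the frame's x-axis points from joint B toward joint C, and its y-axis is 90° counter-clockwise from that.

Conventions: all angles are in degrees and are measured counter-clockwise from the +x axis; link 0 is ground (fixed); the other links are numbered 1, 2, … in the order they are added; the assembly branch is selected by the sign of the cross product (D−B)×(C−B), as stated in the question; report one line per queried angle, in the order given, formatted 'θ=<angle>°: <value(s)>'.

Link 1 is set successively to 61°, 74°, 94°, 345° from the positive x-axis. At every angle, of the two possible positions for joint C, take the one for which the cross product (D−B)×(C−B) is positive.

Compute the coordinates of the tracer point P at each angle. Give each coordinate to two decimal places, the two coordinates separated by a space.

A=(0,0), D=(7.00,0)
θ=61°: B = A + 3.00·(cos61°, sin61°) = (1.4544, 2.6239)
θ=61°: |BD| = 6.1350
θ=61°: circle(B,8.00) ∩ circle(D,6.00): a=5.3495, h=5.9484
θ=61°:   candidates: C₊=(8.8340,5.7128) cross=36.493; C₋=(3.7459,-5.0409) cross=-36.493
θ=61°:   branch + wants cross > 0 → take C=(8.8340,5.7128) (cross=36.493)
θ=61°: ex = (C−B)/|BC| = (0.9224,0.3861); ey = (-0.3861,0.9224)
θ=61°: P = B + -2.05·ex + 2.10·ey = (-1.2474,3.7695)
θ=74°: B = A + 3.00·(cos74°, sin74°) = (0.8269, 2.8838)
θ=74°: |BD| = 6.8135
θ=74°: circle(B,8.00) ∩ circle(D,6.00): a=5.4615, h=5.8457
θ=74°:   candidates: C₊=(8.2493,5.8685) cross=39.829; C₋=(3.3009,-4.7241) cross=-39.829
θ=74°:   branch + wants cross > 0 → take C=(8.2493,5.8685) (cross=39.829)
θ=74°: ex = (C−B)/|BC| = (0.9278,0.3731); ey = (-0.3731,0.9278)
θ=74°: P = B + -2.05·ex + 2.10·ey = (-1.8586,4.0673)
θ=94°: B = A + 3.00·(cos94°, sin94°) = (-0.2093, 2.9927)
θ=94°: |BD| = 7.8058
θ=94°: circle(B,8.00) ∩ circle(D,6.00): a=5.6964, h=5.6170
θ=94°:   candidates: C₊=(7.2054,5.9965) cross=43.845; C₋=(2.8983,-4.3791) cross=-43.845
θ=94°:   branch + wants cross > 0 → take C=(7.2054,5.9965) (cross=43.845)
θ=94°: ex = (C−B)/|BC| = (0.9268,0.3755); ey = (-0.3755,0.9268)
θ=94°: P = B + -2.05·ex + 2.10·ey = (-2.8978,4.1693)
θ=345°: B = A + 3.00·(cos345°, sin345°) = (2.8978, -0.7765)
θ=345°: |BD| = 4.1751
θ=345°: circle(B,8.00) ∩ circle(D,6.00): a=5.4408, h=5.8650
θ=345°:   candidates: C₊=(7.1529,5.9981) cross=24.487; C₋=(9.3344,-5.5273) cross=-24.487
θ=345°:   branch + wants cross > 0 → take C=(7.1529,5.9981) (cross=24.487)
θ=345°: ex = (C−B)/|BC| = (0.5319,0.8468); ey = (-0.8468,0.5319)
θ=345°: P = B + -2.05·ex + 2.10·ey = (0.0291,-1.3955)

θ=61°: -1.25 3.77
θ=74°: -1.86 4.07
θ=94°: -2.90 4.17
θ=345°: 0.03 -1.40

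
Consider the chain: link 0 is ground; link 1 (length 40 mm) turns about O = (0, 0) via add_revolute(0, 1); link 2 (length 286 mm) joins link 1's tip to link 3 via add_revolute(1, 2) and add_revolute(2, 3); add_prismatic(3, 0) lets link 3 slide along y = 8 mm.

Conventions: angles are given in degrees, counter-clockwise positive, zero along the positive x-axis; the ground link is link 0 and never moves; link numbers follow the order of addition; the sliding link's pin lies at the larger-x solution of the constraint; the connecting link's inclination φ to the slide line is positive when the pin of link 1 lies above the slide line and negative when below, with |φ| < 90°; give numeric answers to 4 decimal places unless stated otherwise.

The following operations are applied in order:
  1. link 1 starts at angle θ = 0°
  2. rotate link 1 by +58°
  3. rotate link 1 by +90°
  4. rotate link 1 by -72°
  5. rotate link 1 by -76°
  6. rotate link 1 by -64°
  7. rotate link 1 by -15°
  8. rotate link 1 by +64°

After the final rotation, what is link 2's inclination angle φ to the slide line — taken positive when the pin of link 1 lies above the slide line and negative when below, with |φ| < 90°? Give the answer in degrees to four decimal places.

geometry: r = 40 mm, L = 286 mm, e = 8 mm; θ starts at 0°
rotate link 1 by +58°: θ ← 0° +58° = 58°
rotate link 1 by +90°: θ ← 58° +90° = 148°
rotate link 1 by -72°: θ ← 148° -72° = 76°
rotate link 1 by -76°: θ ← 76° -76° = 0°
rotate link 1 by -64°: θ ← 0° -64° = -64°
rotate link 1 by -15°: θ ← -64° -15° = -79°
rotate link 1 by +64°: θ ← -79° +64° = -15°
h = r sin θ − e = -10.352762 − 8 = -18.352762
sin φ = h / L = -18.352762 / 286 = -0.06417050
φ = arcsin(-0.06417050) = -3.679227°

-3.6792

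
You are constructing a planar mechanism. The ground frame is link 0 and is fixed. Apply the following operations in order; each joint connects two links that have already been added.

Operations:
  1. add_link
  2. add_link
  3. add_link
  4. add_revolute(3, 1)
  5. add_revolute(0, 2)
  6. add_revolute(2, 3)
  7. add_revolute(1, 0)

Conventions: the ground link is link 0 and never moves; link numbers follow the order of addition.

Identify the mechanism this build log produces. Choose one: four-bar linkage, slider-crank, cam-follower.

links: 4 (incl. ground); joints: 4 revolute, 0 prismatic, 0 higher (cam) pair, forming one closed loop
4 links in a single 4R loop → four-bar linkage

four-bar linkage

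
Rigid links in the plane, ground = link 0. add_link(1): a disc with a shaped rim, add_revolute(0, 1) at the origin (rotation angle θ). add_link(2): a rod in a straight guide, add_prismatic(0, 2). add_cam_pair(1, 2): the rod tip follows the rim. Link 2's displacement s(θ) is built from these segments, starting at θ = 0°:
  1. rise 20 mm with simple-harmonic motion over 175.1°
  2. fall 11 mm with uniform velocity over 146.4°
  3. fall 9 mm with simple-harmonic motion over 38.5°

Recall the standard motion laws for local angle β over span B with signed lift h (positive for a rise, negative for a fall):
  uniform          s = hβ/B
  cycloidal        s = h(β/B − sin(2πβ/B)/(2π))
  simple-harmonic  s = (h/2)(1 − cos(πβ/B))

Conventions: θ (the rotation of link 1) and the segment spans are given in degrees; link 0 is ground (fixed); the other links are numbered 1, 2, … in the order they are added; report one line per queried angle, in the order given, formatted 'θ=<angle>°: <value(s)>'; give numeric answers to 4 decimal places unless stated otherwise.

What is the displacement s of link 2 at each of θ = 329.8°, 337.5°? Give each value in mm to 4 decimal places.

segment 1 (0° to 175.1°, simple-harmonic, h = 20) is passed completely: s = 0.0000 + (20) = 20.0000
segment 2 (175.1° to 321.5°, uniform, h = -11) is passed completely: s = 20.0000 + (-11) = 9.0000
θ = 329.8° falls in segment 3 (321.5° to 360°, simple-harmonic, h = -9): β = 329.8 − 321.5 = 8.3°, B = 38.5°; Δs = -9/2·(1 − cos(π·0.2156)) = -0.9932; s = 9.0000 − 0.9932 = 8.0068
θ = 337.5° falls in segment 3 (321.5° to 360°, simple-harmonic, h = -9): β = 337.5 − 321.5 = 16°, B = 38.5°; Δs = -9/2·(1 − cos(π·0.4156)) = -3.3205; s = 9.0000 − 3.3205 = 5.6795

θ=329.8°: 8.0068
θ=337.5°: 5.6795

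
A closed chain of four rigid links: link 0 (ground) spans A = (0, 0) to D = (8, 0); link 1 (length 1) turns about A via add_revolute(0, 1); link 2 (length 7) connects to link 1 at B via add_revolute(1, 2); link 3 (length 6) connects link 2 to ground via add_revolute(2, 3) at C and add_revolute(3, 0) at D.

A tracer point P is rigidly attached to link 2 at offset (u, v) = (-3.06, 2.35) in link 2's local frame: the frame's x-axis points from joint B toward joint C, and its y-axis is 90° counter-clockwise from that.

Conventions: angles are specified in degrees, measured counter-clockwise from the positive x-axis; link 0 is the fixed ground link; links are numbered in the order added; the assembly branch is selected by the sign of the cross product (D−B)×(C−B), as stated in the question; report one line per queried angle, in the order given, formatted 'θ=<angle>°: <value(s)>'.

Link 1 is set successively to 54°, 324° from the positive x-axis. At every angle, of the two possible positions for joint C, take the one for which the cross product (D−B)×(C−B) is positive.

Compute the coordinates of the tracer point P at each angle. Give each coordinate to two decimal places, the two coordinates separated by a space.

A=(0,0), D=(8.00,0)
θ=54°: B = A + 1.00·(cos54°, sin54°) = (0.5878, 0.8090)
θ=54°: |BD| = 7.4562
θ=54°: circle(B,7.00) ∩ circle(D,6.00): a=4.5999, h=5.2765
θ=54°:   candidates: C₊=(5.7330,5.5552) cross=39.343; C₋=(4.5880,-4.9354) cross=-39.343
θ=54°:   branch + wants cross > 0 → take C=(5.7330,5.5552) (cross=39.343)
θ=54°: ex = (C−B)/|BC| = (0.7350,0.6780); ey = (-0.6780,0.7350)
θ=54°: P = B + -3.06·ex + 2.35·ey = (-3.2548,0.4616)
θ=324°: B = A + 1.00·(cos324°, sin324°) = (0.8090, -0.5878)
θ=324°: |BD| = 7.2150
θ=324°: circle(B,7.00) ∩ circle(D,6.00): a=4.5084, h=5.3549
θ=324°:   candidates: C₊=(4.8662,5.1166) cross=38.635; C₋=(5.7387,-5.5576) cross=-38.635
θ=324°:   branch + wants cross > 0 → take C=(4.8662,5.1166) (cross=38.635)
θ=324°: ex = (C−B)/|BC| = (0.5796,0.8149); ey = (-0.8149,0.5796)
θ=324°: P = B + -3.06·ex + 2.35·ey = (-2.8796,-1.7194)

θ=54°: -3.25 0.46
θ=324°: -2.88 -1.72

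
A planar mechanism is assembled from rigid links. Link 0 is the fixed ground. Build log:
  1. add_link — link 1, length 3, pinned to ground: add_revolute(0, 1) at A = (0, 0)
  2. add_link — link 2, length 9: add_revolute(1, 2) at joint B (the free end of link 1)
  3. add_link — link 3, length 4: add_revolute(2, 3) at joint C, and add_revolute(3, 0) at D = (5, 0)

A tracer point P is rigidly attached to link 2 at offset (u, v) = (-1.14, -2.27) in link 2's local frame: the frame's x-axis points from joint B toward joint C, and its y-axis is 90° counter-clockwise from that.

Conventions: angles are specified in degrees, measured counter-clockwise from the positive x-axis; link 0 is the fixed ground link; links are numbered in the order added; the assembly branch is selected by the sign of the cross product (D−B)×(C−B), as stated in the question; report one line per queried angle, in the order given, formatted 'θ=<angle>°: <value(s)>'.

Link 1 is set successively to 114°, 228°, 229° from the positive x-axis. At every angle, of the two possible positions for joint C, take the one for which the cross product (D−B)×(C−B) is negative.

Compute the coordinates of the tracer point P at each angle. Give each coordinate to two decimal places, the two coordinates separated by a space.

A=(0,0), D=(5.00,0)
θ=114°: B = A + 3.00·(cos114°, sin114°) = (-1.2202, 2.7406)
θ=114°: |BD| = 6.7972
θ=114°: circle(B,9.00) ∩ circle(D,4.00): a=8.1800, h=3.7534
θ=114°:   candidates: C₊=(7.7788,2.8772) cross=25.513; C₋=(4.7520,-3.9923) cross=-25.513
θ=114°:   branch - wants cross < 0 → take C=(4.7520,-3.9923) (cross=-25.513)
θ=114°: ex = (C−B)/|BC| = (0.6636,-0.7481); ey = (0.7481,0.6636)
θ=114°: P = B + -1.14·ex + -2.27·ey = (-3.6749,2.0871)
θ=228°: B = A + 3.00·(cos228°, sin228°) = (-2.0074, -2.2294)
θ=228°: |BD| = 7.3535
θ=228°: circle(B,9.00) ∩ circle(D,4.00): a=8.0964, h=3.9304
θ=228°:   candidates: C₊=(4.5163,3.9707) cross=28.902; C₋=(6.8996,-3.5202) cross=-28.902
θ=228°:   branch - wants cross < 0 → take C=(6.8996,-3.5202) (cross=-28.902)
θ=228°: ex = (C−B)/|BC| = (0.9897,-0.1434); ey = (0.1434,0.9897)
θ=228°: P = B + -1.14·ex + -2.27·ey = (-3.4612,-4.3125)
θ=229°: B = A + 3.00·(cos229°, sin229°) = (-1.9682, -2.2641)
θ=229°: |BD| = 7.3268
θ=229°: circle(B,9.00) ∩ circle(D,4.00): a=8.0992, h=3.9247
θ=229°:   candidates: C₊=(4.5218,3.9713) cross=28.756; C₋=(6.9474,-3.4939) cross=-28.756
θ=229°:   branch - wants cross < 0 → take C=(6.9474,-3.4939) (cross=-28.756)
θ=229°: ex = (C−B)/|BC| = (0.9906,-0.1366); ey = (0.1366,0.9906)
θ=229°: P = B + -1.14·ex + -2.27·ey = (-3.4077,-4.3571)

θ=114°: -3.67 2.09
θ=228°: -3.46 -4.31
θ=229°: -3.41 -4.36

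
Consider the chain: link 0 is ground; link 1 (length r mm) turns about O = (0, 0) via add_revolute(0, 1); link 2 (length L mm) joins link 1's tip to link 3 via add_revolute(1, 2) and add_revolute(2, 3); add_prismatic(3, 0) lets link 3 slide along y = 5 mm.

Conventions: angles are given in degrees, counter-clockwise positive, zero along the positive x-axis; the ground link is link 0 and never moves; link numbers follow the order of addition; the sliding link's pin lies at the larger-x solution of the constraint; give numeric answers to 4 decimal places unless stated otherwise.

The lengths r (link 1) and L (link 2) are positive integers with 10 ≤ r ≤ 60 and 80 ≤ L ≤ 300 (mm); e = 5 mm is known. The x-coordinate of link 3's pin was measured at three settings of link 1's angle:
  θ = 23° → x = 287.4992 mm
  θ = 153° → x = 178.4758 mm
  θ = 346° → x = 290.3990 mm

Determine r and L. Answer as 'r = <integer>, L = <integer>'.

constraint per measurement: (x − r cos θ)² + (r sin θ − e)² = L²
subtracting the θ₁ and θ₂ equations cancels the r² and L² terms:
r = (x₁² − x₂²) / (2[(x₁cos θ₁ + e sin θ₁) − (x₂cos θ₂ + e sin θ₂)]) = 60.0000 → r = 60
L² = (x₁ − r cos θ₁)² + (r sin θ₁ − e)² = 54289.0222 → L = 233.0000 → L = 233
check at θ₃=346°: x = 290.3990 (printed 290.3990) ✓

r = 60, L = 233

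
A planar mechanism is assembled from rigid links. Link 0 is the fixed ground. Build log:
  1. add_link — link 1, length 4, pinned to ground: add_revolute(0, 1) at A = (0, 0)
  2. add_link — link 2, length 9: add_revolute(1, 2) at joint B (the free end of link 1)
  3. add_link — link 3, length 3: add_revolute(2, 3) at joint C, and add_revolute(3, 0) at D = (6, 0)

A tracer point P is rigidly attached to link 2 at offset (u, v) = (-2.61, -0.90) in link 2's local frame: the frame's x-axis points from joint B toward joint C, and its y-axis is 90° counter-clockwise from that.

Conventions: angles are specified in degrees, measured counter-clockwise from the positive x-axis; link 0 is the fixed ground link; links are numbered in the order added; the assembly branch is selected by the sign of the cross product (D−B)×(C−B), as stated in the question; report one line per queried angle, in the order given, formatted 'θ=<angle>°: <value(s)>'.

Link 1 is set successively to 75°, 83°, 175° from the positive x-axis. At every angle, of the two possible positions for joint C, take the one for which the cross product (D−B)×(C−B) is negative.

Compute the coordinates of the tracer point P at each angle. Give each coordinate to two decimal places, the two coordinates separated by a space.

A=(0,0), D=(6.00,0)
θ=75°: B = A + 4.00·(cos75°, sin75°) = (1.0353, 3.8637)
θ=75°: |BD| = 6.2910
θ=75°: circle(B,9.00) ∩ circle(D,3.00): a=8.8680, h=1.5360
θ=75°:   candidates: C₊=(8.9770,-0.3705) cross=9.663; C₋=(7.0903,-2.7948) cross=-9.663
θ=75°:   branch - wants cross < 0 → take C=(7.0903,-2.7948) (cross=-9.663)
θ=75°: ex = (C−B)/|BC| = (0.6728,-0.7398); ey = (0.7398,0.6728)
θ=75°: P = B + -2.61·ex + -0.90·ey = (-1.3865,5.1892)
θ=83°: B = A + 4.00·(cos83°, sin83°) = (0.4875, 3.9702)
θ=83°: |BD| = 6.7934
θ=83°: circle(B,9.00) ∩ circle(D,3.00): a=8.6960, h=2.3195
θ=83°:   candidates: C₊=(8.8994,0.7703) cross=15.758; C₋=(6.1883,-2.9941) cross=-15.758
θ=83°:   branch - wants cross < 0 → take C=(6.1883,-2.9941) (cross=-15.758)
θ=83°: ex = (C−B)/|BC| = (0.6334,-0.7738); ey = (0.7738,0.6334)
θ=83°: P = B + -2.61·ex + -0.90·ey = (-1.8622,5.4197)
θ=175°: B = A + 4.00·(cos175°, sin175°) = (-3.9848, 0.3486)
θ=175°: |BD| = 9.9909
θ=175°: circle(B,9.00) ∩ circle(D,3.00): a=8.5987, h=2.6574
θ=175°:   candidates: C₊=(4.7014,2.7044) cross=26.550; C₋=(4.5160,-2.6072) cross=-26.550
θ=175°:   branch - wants cross < 0 → take C=(4.5160,-2.6072) (cross=-26.550)
θ=175°: ex = (C−B)/|BC| = (0.9445,-0.3284); ey = (0.3284,0.9445)
θ=175°: P = B + -2.61·ex + -0.90·ey = (-6.7456,0.3557)

θ=75°: -1.39 5.19
θ=83°: -1.86 5.42
θ=175°: -6.75 0.36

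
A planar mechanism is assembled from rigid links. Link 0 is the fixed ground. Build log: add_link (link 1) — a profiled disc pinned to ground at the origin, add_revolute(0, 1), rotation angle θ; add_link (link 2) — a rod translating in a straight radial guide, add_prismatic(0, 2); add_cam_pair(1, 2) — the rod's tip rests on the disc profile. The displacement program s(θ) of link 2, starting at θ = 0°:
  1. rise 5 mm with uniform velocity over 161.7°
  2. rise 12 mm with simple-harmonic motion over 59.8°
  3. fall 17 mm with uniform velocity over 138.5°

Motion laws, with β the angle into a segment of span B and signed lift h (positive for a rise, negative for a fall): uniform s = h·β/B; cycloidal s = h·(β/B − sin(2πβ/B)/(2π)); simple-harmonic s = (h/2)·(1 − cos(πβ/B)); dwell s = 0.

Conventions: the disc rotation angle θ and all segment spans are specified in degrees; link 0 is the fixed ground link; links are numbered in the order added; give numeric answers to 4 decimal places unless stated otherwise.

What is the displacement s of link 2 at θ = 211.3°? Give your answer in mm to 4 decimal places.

seg 1 [0°–161.7°] uniform, h=5: full span → s += 5 → s = 5.0000
seg 2 [161.7°–221.5°] simple-harmonic, h=12: θ=211.3° here. β=49.6, B=59.8. 12/2·(1 − cos(π·0.8294)) = 11.1590 → s = 16.1590

16.1590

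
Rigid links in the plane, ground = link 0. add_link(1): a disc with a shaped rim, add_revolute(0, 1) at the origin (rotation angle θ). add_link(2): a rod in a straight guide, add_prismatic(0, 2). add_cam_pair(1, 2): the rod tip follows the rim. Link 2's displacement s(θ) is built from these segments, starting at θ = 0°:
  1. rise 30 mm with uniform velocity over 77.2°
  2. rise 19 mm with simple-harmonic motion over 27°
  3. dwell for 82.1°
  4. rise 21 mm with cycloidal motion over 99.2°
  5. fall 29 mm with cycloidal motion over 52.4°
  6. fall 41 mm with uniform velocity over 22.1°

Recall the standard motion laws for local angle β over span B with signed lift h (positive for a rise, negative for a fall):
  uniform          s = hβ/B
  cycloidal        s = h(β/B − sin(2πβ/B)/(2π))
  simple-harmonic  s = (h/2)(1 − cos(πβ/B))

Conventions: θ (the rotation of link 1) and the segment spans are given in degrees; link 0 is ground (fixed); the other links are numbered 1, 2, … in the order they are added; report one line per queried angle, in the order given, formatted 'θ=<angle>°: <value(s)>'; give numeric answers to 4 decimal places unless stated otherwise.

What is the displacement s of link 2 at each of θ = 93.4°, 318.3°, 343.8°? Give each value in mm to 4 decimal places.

segment 1 (0° to 77.2°, uniform, h = 30) is passed completely: s = 0.0000 + (30) = 30.0000
θ = 93.4° falls in segment 2 (77.2° to 104.2°, simple-harmonic, h = 19): β = 93.4 − 77.2 = 16.2°, B = 27°; Δs = 19/2·(1 − cos(π·0.6000)) = 12.4357; s = 30.0000 + 12.4357 = 42.4357
segment 2 (77.2° to 104.2°, simple-harmonic, h = 19) is passed completely: s = 30.0000 + (19) = 49.0000
segment 3 (104.2° to 186.3°, dwell): s unchanged at 49.0000
segment 4 (186.3° to 285.5°, cycloidal, h = 21) is passed completely: s = 49.0000 + (21) = 70.0000
θ = 318.3° falls in segment 5 (285.5° to 337.9°, cycloidal, h = -29): β = 318.3 − 285.5 = 32.8°, B = 52.4°; Δs = -29·(0.6260 − sin(2π·0.6260)/(2π)) = -21.4358; s = 70.0000 − 21.4358 = 48.5642
segment 5 (285.5° to 337.9°, cycloidal, h = -29) is passed completely: s = 70.0000 + (-29) = 41.0000
θ = 343.8° falls in segment 6 (337.9° to 360°, uniform, h = -41): β = 343.8 − 337.9 = 5.9°, B = 22.1°; Δs = -41·5.9/22.1 = -10.9457; s = 41.0000 − 10.9457 = 30.0543

θ=93.4°: 42.4357
θ=318.3°: 48.5642
θ=343.8°: 30.0543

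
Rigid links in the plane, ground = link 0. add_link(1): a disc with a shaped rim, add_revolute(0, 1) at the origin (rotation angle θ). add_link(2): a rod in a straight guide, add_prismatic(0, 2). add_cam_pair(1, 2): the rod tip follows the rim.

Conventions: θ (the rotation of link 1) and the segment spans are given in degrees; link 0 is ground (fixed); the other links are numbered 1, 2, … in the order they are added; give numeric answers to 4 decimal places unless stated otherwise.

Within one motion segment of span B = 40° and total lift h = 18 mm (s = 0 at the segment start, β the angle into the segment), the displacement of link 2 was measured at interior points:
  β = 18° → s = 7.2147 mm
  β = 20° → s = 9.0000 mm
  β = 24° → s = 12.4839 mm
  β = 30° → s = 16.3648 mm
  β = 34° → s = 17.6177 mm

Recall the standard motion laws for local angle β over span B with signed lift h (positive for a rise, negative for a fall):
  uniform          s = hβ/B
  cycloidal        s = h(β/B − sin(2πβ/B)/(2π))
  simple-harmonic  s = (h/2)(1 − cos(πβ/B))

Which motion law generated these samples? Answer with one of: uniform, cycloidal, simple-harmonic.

candidates at β/B = r: uniform s = h·r (linear in β); cycloidal s = h·(r − sin(2πr)/(2π)); simple-harmonic s = (h/2)(1 − cos(πr))
β=18°: printed 7.2147 | uniform 8.1000, cycloidal 7.2147, simple-harmonic 7.5921
β=20°: printed 9.0000 | uniform 9.0000, cycloidal 9.0000, simple-harmonic 9.0000
β=24°: printed 12.4839 | uniform 10.8000, cycloidal 12.4839, simple-harmonic 11.7812
β=30°: printed 16.3648 | uniform 13.5000, cycloidal 16.3648, simple-harmonic 15.3640
β=34°: printed 17.6177 | uniform 15.3000, cycloidal 17.6177, simple-harmonic 17.0191
only one law matches every sample → cycloidal

cycloidal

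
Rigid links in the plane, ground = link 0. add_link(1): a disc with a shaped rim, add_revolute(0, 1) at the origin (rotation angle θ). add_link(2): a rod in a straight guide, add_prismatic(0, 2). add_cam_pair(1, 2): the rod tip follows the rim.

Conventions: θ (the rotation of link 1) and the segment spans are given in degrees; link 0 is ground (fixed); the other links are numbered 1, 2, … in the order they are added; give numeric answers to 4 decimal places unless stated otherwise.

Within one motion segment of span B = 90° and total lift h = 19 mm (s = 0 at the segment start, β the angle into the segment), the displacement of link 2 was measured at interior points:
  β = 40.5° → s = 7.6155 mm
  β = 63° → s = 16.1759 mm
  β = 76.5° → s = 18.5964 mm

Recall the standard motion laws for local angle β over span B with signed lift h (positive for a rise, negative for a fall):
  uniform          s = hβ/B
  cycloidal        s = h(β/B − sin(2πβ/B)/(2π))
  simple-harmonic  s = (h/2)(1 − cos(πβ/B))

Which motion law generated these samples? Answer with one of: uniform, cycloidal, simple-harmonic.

candidates at β/B = r: uniform s = h·r (linear in β); cycloidal s = h·(r − sin(2πr)/(2π)); simple-harmonic s = (h/2)(1 − cos(πr))
β=40.5°: printed 7.6155 | uniform 8.5500, cycloidal 7.6155, simple-harmonic 8.0139
β=63°: printed 16.1759 | uniform 13.3000, cycloidal 16.1759, simple-harmonic 15.0840
β=76.5°: printed 18.5964 | uniform 16.1500, cycloidal 18.5964, simple-harmonic 17.9646
only one law matches every sample → cycloidal

cycloidal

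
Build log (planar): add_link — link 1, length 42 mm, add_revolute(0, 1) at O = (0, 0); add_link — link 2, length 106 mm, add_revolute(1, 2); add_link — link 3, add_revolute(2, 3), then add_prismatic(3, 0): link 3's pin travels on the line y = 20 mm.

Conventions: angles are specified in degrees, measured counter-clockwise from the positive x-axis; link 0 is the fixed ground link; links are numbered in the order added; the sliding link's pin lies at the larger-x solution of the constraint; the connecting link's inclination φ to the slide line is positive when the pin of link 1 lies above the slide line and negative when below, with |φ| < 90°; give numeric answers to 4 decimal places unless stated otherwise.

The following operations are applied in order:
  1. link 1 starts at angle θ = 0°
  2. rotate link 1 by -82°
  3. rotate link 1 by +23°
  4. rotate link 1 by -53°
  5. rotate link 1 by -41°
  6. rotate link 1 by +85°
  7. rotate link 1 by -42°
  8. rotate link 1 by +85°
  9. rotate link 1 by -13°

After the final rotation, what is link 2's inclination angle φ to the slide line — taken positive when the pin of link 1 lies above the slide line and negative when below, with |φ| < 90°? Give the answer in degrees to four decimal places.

geometry: r = 42 mm, L = 106 mm, e = 20 mm; θ starts at 0°
rotate link 1 by -82°: θ ← 0° -82° = -82°
rotate link 1 by +23°: θ ← -82° +23° = -59°
rotate link 1 by -53°: θ ← -59° -53° = -112°
rotate link 1 by -41°: θ ← -112° -41° = -153°
rotate link 1 by +85°: θ ← -153° +85° = -68°
rotate link 1 by -42°: θ ← -68° -42° = -110°
rotate link 1 by +85°: θ ← -110° +85° = -25°
rotate link 1 by -13°: θ ← -25° -13° = -38°
h = r sin θ − e = -25.857782 − 20 = -45.857782
sin φ = h / L = -45.857782 / 106 = -0.43262058
φ = arcsin(-0.43262058) = -25.633984°

-25.6340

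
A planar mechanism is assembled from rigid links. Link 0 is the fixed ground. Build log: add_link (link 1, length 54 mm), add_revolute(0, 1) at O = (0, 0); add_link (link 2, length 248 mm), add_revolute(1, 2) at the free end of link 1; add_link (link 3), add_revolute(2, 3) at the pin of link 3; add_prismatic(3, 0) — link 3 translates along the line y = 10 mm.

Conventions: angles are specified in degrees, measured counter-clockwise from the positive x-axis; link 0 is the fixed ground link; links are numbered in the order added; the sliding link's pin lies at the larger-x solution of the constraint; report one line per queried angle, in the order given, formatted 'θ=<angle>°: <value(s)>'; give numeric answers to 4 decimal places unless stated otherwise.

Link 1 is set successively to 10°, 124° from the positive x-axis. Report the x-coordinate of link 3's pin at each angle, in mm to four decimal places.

geometry: r = 54 mm, L = 248 mm, e = 10 mm
θ=10°: crank pin P = (r cos θ, r sin θ) = (53.179619, 9.377002)
θ=10°: h = r sin θ − e = 9.377002 − 10 = -0.622998
θ=10°: x = r cos θ + √(L² − h²) = 53.179619 + 247.999217 = 301.178836
θ=124°: crank pin P = (r cos θ, r sin θ) = (-30.196417, 44.768029)
θ=124°: h = r sin θ − e = 44.768029 − 10 = 34.768029
θ=124°: x = r cos θ + √(L² − h²) = -30.196417 + 245.550777 = 215.354360

θ=10°: 301.1788
θ=124°: 215.3544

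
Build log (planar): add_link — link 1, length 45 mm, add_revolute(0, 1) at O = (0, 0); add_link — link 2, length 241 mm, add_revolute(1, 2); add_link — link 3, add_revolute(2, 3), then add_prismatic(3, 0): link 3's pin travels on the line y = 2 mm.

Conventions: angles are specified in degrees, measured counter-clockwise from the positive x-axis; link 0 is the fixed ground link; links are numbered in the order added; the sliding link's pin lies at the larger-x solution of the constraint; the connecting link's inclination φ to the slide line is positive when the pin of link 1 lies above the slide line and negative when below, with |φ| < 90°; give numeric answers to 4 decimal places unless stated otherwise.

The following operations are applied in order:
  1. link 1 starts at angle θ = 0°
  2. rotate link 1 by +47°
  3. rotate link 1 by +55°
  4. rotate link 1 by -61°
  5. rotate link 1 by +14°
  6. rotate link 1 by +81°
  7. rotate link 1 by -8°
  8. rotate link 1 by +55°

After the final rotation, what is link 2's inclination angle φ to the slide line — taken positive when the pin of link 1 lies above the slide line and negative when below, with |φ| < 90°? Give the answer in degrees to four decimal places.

geometry: r = 45 mm, L = 241 mm, e = 2 mm; θ starts at 0°
rotate link 1 by +47°: θ ← 0° +47° = 47°
rotate link 1 by +55°: θ ← 47° +55° = 102°
rotate link 1 by -61°: θ ← 102° -61° = 41°
rotate link 1 by +14°: θ ← 41° +14° = 55°
rotate link 1 by +81°: θ ← 55° +81° = 136°
rotate link 1 by -8°: θ ← 136° -8° = 128°
rotate link 1 by +55°: θ ← 128° +55° = 183°
h = r sin θ − e = -2.355118 − 2 = -4.355118
sin φ = h / L = -4.355118 / 241 = -0.01807103
φ = arcsin(-0.01807103) = -1.035450°

-1.0355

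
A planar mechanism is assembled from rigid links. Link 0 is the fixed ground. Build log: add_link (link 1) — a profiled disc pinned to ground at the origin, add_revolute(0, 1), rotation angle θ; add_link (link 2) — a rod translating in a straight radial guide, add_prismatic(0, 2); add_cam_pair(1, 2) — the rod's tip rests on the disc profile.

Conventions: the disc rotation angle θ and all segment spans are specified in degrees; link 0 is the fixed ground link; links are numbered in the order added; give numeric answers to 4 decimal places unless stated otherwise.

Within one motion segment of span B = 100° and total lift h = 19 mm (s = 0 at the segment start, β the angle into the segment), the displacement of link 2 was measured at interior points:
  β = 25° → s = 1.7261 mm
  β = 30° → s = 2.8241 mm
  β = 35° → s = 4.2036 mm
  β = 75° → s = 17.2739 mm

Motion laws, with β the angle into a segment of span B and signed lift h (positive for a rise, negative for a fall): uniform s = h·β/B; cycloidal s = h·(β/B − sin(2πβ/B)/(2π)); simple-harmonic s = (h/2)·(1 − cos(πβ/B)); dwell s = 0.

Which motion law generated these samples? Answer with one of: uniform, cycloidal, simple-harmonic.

candidates at β/B = r: uniform s = h·r (linear in β); cycloidal s = h·(r − sin(2πr)/(2π)); simple-harmonic s = (h/2)(1 − cos(πr))
β=25°: printed 1.7261 | uniform 4.7500, cycloidal 1.7261, simple-harmonic 2.7825
β=30°: printed 2.8241 | uniform 5.7000, cycloidal 2.8241, simple-harmonic 3.9160
β=35°: printed 4.2036 | uniform 6.6500, cycloidal 4.2036, simple-harmonic 5.1871
β=75°: printed 17.2739 | uniform 14.2500, cycloidal 17.2739, simple-harmonic 16.2175
only one law matches every sample → cycloidal

cycloidal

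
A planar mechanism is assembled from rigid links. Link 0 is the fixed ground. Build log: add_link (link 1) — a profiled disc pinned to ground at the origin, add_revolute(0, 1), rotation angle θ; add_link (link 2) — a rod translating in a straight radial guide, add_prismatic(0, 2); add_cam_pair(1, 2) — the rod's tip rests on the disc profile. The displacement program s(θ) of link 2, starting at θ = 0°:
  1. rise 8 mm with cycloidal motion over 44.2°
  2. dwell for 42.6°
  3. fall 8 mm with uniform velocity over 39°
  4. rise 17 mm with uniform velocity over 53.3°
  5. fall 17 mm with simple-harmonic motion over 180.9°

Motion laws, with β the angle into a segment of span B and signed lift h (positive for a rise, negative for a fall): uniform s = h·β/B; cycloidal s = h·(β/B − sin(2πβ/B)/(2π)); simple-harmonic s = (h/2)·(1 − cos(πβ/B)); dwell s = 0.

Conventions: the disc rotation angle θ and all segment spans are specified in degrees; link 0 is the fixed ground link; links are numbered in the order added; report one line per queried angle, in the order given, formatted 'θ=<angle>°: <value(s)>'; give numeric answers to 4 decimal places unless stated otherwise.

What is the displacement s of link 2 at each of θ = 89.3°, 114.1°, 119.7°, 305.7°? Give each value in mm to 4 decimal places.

seg 1 [0°–44.2°] cycloidal, h=8: full span → s += 8 → s = 8.0000
seg 2 [44.2°–86.8°] dwell: s stays 8.0000
seg 3 [86.8°–125.8°] uniform, h=-8: θ=89.3° here. β=2.5, B=39. -8·2.5/39 = -0.5128 → s = 7.4872
seg 3 [86.8°–125.8°] uniform, h=-8: θ=114.1° here. β=27.3, B=39. -8·27.3/39 = -5.6000 → s = 2.4000
seg 3 [86.8°–125.8°] uniform, h=-8: θ=119.7° here. β=32.9, B=39. -8·32.9/39 = -6.7487 → s = 1.2513
seg 3 [86.8°–125.8°] uniform, h=-8: full span → s += -8 → s = 0.0000
seg 4 [125.8°–179.1°] uniform, h=17: full span → s += 17 → s = 17.0000
seg 5 [179.1°–360°] simple-harmonic, h=-17: θ=305.7° here. β=126.6, B=180.9. -17/2·(1 − cos(π·0.6998)) = -13.4926 → s = 3.5074

θ=89.3°: 7.4872
θ=114.1°: 2.4000
θ=119.7°: 1.2513
θ=305.7°: 3.5074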